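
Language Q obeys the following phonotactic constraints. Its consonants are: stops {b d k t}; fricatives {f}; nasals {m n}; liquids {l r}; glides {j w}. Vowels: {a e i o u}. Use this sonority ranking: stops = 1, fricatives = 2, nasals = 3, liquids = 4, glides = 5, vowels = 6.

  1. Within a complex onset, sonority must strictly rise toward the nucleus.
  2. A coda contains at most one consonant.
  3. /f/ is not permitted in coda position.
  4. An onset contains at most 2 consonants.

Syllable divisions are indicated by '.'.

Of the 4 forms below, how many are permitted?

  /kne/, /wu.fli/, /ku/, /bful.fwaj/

/kne/ — σ1 onset /kn/ (1→3 rises), coda /∅/ ok → permitted
/wu.fli/ — σ1 onset /w/, coda /∅/ ok; σ2 onset /fl/ (2→4 rises), coda /∅/ ok → permitted
/ku/ — σ1 onset /k/, coda /∅/ ok → permitted
/bful.fwaj/ — σ1 onset /bf/ (1→2 rises), coda /l/ ok; σ2 onset /fw/ (2→5 rises), coda /j/ ok → permitted
Permitted: /kne/, /wu.fli/, /ku/, /bful.fwaj/ → 4.

4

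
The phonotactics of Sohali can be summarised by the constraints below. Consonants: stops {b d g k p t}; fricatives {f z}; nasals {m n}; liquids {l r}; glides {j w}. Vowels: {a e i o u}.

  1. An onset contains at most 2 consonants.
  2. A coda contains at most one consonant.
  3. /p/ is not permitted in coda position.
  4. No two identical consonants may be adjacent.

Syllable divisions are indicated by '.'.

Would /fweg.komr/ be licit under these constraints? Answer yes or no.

/fweg.komr/ — violates constraint 2: syllable 2 coda /mr/ has 2 consonants (> 1) → illicit

no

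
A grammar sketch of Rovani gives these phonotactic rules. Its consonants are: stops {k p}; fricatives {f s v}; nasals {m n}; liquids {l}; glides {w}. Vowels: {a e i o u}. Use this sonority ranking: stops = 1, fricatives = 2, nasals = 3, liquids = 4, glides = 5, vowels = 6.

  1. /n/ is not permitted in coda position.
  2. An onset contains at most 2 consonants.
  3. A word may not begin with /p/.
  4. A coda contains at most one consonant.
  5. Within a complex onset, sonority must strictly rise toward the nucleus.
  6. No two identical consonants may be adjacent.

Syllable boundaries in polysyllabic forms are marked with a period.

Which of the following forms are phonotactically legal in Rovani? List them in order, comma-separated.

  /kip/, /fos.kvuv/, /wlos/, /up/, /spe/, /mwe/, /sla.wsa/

/kip/ — σ1 onset /k/, coda /p/ ok → phonotactically legal
/fos.kvuv/ — σ1 onset /f/, coda /s/ ok; σ2 onset /kv/ (1→2 rises), coda /v/ ok → phonotactically legal
/wlos/ — violates constraint 5: syllable 1 onset /wl/: /w/ (glide, 5) → /l/ (liquid, 4) does not rise → phonotactically illegal
/up/ — σ1 onset /∅/, coda /p/ ok → phonotactically legal
/spe/ — violates constraint 5: syllable 1 onset /sp/: /s/ (fricative, 2) → /p/ (stop, 1) does not rise → phonotactically illegal
/mwe/ — σ1 onset /mw/ (3→5 rises), coda /∅/ ok → phonotactically legal
/sla.wsa/ — violates constraint 5: syllable 2 onset /ws/: /w/ (glide, 5) → /s/ (fricative, 2) does not rise → phonotactically illegal

/kip/, /fos.kvuv/, /up/, /mwe/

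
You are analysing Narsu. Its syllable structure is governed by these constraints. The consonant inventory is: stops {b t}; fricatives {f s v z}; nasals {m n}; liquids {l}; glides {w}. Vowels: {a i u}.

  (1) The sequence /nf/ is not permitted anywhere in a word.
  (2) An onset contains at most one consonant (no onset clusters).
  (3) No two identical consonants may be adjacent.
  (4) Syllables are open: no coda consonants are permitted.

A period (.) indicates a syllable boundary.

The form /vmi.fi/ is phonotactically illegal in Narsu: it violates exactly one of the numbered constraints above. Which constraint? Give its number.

/vmi.fi/: syllable 1 onset /vm/ has 2 consonants (> 1).
This is a violation of constraint 2: "An onset contains at most one consonant (no onset clusters)."
The remaining constraints (1, 3, 4) are satisfied.

2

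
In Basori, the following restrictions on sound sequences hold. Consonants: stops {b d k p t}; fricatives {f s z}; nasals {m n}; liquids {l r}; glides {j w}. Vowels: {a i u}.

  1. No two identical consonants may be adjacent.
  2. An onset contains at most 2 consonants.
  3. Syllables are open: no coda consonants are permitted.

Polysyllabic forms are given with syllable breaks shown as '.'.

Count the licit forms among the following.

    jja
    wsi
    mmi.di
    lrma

jja — violates constraint 1: adjacent identical consonants /jj/ → illicit
wsi — σ1 onset /ws/ (2C), coda /∅/ ok → licit
mmi.di — violates constraint 1: adjacent identical consonants /mm/ → illicit
lrma — violates constraint 2: syllable 1 onset /lrm/ has 3 consonants (> 2) → illicit
Licit: wsi → 1.

1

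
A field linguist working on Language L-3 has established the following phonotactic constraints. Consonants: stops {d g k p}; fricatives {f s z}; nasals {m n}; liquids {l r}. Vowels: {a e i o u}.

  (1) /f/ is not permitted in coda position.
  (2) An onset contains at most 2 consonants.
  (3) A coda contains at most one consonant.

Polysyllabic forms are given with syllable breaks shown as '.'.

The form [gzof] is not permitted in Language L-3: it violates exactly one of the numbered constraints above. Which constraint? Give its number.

[gzof]: syllable 1 coda contains /f/.
This is a violation of constraint 1: "/f/ is not permitted in coda position."
The remaining constraints (2, 3) are satisfied.

1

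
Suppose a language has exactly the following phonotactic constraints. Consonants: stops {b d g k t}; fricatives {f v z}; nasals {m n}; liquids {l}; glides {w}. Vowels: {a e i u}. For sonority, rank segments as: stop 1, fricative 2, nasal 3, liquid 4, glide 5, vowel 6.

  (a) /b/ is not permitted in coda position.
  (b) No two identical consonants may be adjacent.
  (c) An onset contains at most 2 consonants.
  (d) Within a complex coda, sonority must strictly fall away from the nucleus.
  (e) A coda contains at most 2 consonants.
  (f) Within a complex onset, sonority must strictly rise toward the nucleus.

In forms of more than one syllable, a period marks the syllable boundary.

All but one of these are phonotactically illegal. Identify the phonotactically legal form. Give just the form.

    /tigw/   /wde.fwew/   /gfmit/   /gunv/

/gunv/

/tigw/ — violates constraint (d): syllable 1 coda /gw/: /g/ (stop, 1) → /w/ (glide, 5) does not fall → phonotactically illegal
/wde.fwew/ — violates constraint (f): syllable 1 onset /wd/: /w/ (glide, 5) → /d/ (stop, 1) does not rise → phonotactically illegal
/gfmit/ — violates constraint (c): syllable 1 onset /gfm/ has 3 consonants (> 2) → phonotactically illegal
/gunv/ — σ1 onset /g/, coda /nv/ (3→2 falls) ok → phonotactically legal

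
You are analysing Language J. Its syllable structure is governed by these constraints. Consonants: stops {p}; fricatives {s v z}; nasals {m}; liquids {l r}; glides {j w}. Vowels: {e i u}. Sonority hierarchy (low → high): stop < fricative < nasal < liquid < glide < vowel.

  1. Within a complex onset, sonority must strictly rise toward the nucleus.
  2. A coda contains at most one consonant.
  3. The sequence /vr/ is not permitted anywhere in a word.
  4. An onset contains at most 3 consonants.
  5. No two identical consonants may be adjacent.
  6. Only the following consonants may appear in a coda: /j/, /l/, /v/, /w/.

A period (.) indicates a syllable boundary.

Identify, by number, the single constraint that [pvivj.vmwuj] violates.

[pvivj.vmwuj]: syllable 1 coda /vj/ has 2 consonants (> 1).
This is a violation of constraint 2: "A coda contains at most one consonant."
The remaining constraints (1, 3, 4, 5, 6) are satisfied.

2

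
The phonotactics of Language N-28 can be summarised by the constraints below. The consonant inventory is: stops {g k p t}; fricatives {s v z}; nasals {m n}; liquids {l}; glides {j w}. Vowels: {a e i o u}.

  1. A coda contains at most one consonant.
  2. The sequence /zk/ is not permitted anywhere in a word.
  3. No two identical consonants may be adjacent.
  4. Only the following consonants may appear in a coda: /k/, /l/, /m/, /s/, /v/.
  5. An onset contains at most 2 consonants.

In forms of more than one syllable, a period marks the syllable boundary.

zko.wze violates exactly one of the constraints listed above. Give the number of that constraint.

2

zko.wze: contains banned sequence /zk/.
This is a violation of constraint 2: "The sequence /zk/ is not permitted anywhere in a word."
The remaining constraints (1, 3, 4, 5) are satisfied.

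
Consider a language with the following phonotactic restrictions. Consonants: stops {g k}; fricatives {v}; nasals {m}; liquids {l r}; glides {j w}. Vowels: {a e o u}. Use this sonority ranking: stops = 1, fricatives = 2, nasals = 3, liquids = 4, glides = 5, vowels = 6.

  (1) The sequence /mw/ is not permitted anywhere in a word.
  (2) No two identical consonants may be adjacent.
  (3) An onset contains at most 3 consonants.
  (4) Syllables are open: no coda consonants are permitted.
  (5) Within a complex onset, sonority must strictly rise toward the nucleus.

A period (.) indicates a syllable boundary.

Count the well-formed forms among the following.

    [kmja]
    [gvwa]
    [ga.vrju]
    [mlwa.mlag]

3

[kmja] — σ1 onset /kmj/ (1→3→5 rises), coda /∅/ ok → well-formed
[gvwa] — σ1 onset /gvw/ (1→2→5 rises), coda /∅/ ok → well-formed
[ga.vrju] — σ1 onset /g/, coda /∅/ ok; σ2 onset /vrj/ (2→4→5 rises), coda /∅/ ok → well-formed
[mlwa.mlag] — violates constraint 4: syllable 2 coda /g/ has 1 consonant (> 0) → ill-formed
Well-formed: [kmja], [gvwa], [ga.vrju] → 3.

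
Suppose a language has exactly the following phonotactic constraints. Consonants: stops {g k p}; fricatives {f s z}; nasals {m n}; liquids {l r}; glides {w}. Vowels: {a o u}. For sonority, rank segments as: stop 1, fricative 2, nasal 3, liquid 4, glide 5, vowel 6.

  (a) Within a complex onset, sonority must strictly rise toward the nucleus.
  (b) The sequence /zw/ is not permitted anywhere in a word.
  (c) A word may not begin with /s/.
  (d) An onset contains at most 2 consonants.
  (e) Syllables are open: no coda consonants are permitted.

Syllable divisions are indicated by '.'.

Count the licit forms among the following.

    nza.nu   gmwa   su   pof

0

nza.nu — violates constraint (a): syllable 1 onset /nz/: /n/ (nasal, 3) → /z/ (fricative, 2) does not rise → illicit
gmwa — violates constraint (d): syllable 1 onset /gmw/ has 3 consonants (> 2) → illicit
su — violates constraint (c): word begins with /s/ → illicit
pof — violates constraint (e): syllable 1 coda /f/ has 1 consonant (> 0) → illicit
No form is licit → 0.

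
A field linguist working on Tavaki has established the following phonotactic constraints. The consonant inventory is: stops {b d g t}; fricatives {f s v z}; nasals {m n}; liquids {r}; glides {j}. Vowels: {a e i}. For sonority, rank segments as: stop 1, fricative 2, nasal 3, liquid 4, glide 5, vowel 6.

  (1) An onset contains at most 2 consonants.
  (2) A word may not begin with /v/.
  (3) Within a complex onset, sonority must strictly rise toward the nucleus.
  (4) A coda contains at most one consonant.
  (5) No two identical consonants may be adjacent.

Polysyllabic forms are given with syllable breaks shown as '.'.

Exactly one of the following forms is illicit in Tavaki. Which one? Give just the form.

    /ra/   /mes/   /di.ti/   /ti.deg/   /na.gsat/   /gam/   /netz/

/netz/

/ra/ — σ1 onset /r/, coda /∅/ ok → licit
/mes/ — σ1 onset /m/, coda /s/ ok → licit
/di.ti/ — σ1 onset /d/, coda /∅/ ok; σ2 onset /t/, coda /∅/ ok → licit
/ti.deg/ — σ1 onset /t/, coda /∅/ ok; σ2 onset /d/, coda /g/ ok → licit
/na.gsat/ — σ1 onset /n/, coda /∅/ ok; σ2 onset /gs/ (1→2 rises), coda /t/ ok → licit
/gam/ — σ1 onset /g/, coda /m/ ok → licit
/netz/ — violates constraint 4: syllable 1 coda /tz/ has 2 consonants (> 1) → illicit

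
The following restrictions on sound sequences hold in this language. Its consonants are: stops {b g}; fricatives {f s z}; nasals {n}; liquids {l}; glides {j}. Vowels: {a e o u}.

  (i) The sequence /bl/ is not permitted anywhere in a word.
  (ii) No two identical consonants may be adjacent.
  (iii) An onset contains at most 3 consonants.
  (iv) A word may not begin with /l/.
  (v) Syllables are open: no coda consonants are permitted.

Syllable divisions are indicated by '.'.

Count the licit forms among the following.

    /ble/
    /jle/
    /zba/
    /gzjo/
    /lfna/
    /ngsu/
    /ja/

5

/ble/ — violates constraint (i): contains banned sequence /bl/ → illicit
/jle/ — σ1 onset /jl/ (2C), coda /∅/ ok → licit
/zba/ — σ1 onset /zb/ (2C), coda /∅/ ok → licit
/gzjo/ — σ1 onset /gzj/ (3C), coda /∅/ ok → licit
/lfna/ — violates constraint (iv): word begins with /l/ → illicit
/ngsu/ — σ1 onset /ngs/ (3C), coda /∅/ ok → licit
/ja/ — σ1 onset /j/, coda /∅/ ok → licit
Licit: /jle/, /zba/, /gzjo/, /ngsu/, /ja/ → 5.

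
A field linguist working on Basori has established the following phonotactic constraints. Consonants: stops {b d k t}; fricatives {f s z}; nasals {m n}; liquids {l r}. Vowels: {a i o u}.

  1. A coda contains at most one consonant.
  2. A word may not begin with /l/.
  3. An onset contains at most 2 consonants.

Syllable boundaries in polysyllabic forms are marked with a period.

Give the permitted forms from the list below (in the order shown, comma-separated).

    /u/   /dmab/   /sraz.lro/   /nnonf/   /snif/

/u/, /dmab/, /sraz.lro/, /snif/

/u/ — σ1 onset /∅/, coda /∅/ ok → permitted
/dmab/ — σ1 onset /dm/ (2C), coda /b/ ok → permitted
/sraz.lro/ — σ1 onset /sr/ (2C), coda /z/ ok; σ2 onset /lr/ (2C), coda /∅/ ok → permitted
/nnonf/ — violates constraint 1: syllable 1 coda /nf/ has 2 consonants (> 1) → not permitted
/snif/ — σ1 onset /sn/ (2C), coda /f/ ok → permitted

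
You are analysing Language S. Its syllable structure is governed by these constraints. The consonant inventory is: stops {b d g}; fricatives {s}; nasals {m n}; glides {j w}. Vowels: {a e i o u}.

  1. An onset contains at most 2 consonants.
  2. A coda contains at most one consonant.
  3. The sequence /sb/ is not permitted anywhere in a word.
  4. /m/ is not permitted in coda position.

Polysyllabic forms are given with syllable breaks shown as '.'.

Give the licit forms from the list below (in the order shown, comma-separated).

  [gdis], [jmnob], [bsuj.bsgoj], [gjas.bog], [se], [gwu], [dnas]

[gdis], [se], [gwu], [dnas]

[gdis] — σ1 onset /gd/ (2C), coda /s/ ok → licit
[jmnob] — violates constraint 1: syllable 1 onset /jmn/ has 3 consonants (> 2) → illicit
[bsuj.bsgoj] — violates constraint 1: syllable 2 onset /bsg/ has 3 consonants (> 2) → illicit
[gjas.bog] — violates constraint 3: contains banned sequence /sb/ → illicit
[se] — σ1 onset /s/, coda /∅/ ok → licit
[gwu] — σ1 onset /gw/ (2C), coda /∅/ ok → licit
[dnas] — σ1 onset /dn/ (2C), coda /s/ ok → licit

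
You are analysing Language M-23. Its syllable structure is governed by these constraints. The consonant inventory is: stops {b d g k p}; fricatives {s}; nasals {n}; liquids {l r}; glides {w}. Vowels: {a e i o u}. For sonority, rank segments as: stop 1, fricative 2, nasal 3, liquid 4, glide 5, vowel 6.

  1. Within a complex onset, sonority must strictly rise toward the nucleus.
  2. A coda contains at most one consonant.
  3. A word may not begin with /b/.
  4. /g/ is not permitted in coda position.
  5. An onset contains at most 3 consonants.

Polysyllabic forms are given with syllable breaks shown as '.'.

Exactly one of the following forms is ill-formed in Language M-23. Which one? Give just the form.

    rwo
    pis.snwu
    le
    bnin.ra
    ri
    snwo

rwo — σ1 onset /rw/ (4→5 rises), coda /∅/ ok → well-formed
pis.snwu — σ1 onset /p/, coda /s/ ok; σ2 onset /snw/ (2→3→5 rises), coda /∅/ ok → well-formed
le — σ1 onset /l/, coda /∅/ ok → well-formed
bnin.ra — violates constraint 3: word begins with /b/ → ill-formed
ri — σ1 onset /r/, coda /∅/ ok → well-formed
snwo — σ1 onset /snw/ (2→3→5 rises), coda /∅/ ok → well-formed

bnin.ra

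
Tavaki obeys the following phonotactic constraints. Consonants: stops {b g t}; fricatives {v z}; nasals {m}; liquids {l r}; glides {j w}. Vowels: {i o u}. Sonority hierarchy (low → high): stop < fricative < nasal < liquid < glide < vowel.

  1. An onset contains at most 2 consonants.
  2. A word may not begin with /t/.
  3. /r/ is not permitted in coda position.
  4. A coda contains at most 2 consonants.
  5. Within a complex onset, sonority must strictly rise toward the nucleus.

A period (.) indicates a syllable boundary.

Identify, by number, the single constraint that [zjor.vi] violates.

3

[zjor.vi]: syllable 1 coda contains /r/.
This is a violation of constraint 3: "/r/ is not permitted in coda position."
The remaining constraints (1, 2, 4, 5) are satisfied.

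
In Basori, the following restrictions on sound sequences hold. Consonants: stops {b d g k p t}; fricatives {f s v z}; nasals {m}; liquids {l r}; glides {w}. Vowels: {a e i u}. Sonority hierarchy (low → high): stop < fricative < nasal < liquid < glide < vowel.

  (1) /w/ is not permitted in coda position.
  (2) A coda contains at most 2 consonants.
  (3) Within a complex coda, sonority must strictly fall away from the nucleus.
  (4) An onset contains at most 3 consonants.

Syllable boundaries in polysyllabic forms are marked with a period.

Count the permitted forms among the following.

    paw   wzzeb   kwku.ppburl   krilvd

paw — violates constraint 1: syllable 1 coda contains /w/ → not permitted
wzzeb — σ1 onset /wzz/ (3C), coda /b/ ok → permitted
kwku.ppburl — violates constraint 3: syllable 2 coda /rl/: /r/ (liquid, 4) → /l/ (liquid, 4) does not fall → not permitted
krilvd — violates constraint 2: syllable 1 coda /lvd/ has 3 consonants (> 2) → not permitted
Permitted: wzzeb → 1.

1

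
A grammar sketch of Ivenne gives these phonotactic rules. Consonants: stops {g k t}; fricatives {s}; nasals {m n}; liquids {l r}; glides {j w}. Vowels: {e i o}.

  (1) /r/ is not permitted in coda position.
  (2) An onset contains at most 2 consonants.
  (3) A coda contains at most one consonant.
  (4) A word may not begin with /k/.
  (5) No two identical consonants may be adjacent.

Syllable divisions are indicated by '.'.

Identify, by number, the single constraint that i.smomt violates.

3

i.smomt: syllable 2 coda /mt/ has 2 consonants (> 1).
This is a violation of constraint 3: "A coda contains at most one consonant."
The remaining constraints (1, 2, 4, 5) are satisfied.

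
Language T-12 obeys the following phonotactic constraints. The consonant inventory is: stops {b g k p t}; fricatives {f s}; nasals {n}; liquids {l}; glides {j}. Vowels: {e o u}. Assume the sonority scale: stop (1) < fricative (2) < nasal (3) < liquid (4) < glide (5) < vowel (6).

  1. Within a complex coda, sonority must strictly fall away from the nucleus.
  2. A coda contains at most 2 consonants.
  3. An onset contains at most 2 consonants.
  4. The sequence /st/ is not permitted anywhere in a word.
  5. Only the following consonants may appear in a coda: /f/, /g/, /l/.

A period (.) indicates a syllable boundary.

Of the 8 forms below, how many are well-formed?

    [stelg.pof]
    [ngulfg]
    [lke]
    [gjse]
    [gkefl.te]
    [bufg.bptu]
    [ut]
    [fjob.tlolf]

[stelg.pof] — violates constraint 4: contains banned sequence /st/ → ill-formed
[ngulfg] — violates constraint 2: syllable 1 coda /lfg/ has 3 consonants (> 2) → ill-formed
[lke] — σ1 onset /lk/ (2C), coda /∅/ ok → well-formed
[gjse] — violates constraint 3: syllable 1 onset /gjs/ has 3 consonants (> 2) → ill-formed
[gkefl.te] — violates constraint 1: syllable 1 coda /fl/: /f/ (fricative, 2) → /l/ (liquid, 4) does not fall → ill-formed
[bufg.bptu] — violates constraint 3: syllable 2 onset /bpt/ has 3 consonants (> 2) → ill-formed
[ut] — violates constraint 5: syllable 1 coda contains /t/, which is not a licensed coda consonant → ill-formed
[fjob.tlolf] — violates constraint 5: syllable 1 coda contains /b/, which is not a licensed coda consonant → ill-formed
Well-formed: [lke] → 1.

1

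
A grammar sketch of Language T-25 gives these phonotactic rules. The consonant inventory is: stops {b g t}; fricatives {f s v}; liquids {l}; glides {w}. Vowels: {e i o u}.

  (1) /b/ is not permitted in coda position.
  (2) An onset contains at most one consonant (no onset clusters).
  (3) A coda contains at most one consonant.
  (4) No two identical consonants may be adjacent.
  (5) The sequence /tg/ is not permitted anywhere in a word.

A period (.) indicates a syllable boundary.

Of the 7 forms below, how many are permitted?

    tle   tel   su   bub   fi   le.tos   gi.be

5

tle — violates constraint 2: syllable 1 onset /tl/ has 2 consonants (> 1) → not permitted
tel — σ1 onset /t/, coda /l/ ok → permitted
su — σ1 onset /s/, coda /∅/ ok → permitted
bub — violates constraint 1: syllable 1 coda contains /b/ → not permitted
fi — σ1 onset /f/, coda /∅/ ok → permitted
le.tos — σ1 onset /l/, coda /∅/ ok; σ2 onset /t/, coda /s/ ok → permitted
gi.be — σ1 onset /g/, coda /∅/ ok; σ2 onset /b/, coda /∅/ ok → permitted
Permitted: tel, su, fi, le.tos, gi.be → 5.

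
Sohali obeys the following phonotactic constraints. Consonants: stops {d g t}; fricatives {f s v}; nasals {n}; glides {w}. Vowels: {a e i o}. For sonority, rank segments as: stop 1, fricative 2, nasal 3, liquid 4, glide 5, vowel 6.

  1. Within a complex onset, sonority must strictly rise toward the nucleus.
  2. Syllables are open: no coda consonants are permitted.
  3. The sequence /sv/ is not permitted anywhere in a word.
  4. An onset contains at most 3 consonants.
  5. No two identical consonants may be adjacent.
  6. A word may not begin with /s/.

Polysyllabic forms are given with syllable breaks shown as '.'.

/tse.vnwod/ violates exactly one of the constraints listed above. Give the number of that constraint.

2

/tse.vnwod/: syllable 2 coda /d/ has 1 consonant (> 0).
This is a violation of constraint 2: "Syllables are open: no coda consonants are permitted."
The remaining constraints (1, 3, 4, 5, 6) are satisfied.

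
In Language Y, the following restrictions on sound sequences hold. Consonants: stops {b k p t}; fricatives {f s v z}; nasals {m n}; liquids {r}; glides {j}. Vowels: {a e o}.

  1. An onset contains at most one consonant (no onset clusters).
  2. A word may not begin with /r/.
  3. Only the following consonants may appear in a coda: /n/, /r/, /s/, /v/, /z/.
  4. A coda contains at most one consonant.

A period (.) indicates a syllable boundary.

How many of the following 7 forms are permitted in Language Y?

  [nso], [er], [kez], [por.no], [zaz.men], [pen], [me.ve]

[nso] — violates constraint 1: syllable 1 onset /ns/ has 2 consonants (> 1) → not permitted
[er] — σ1 onset /∅/, coda /r/ ok → permitted
[kez] — σ1 onset /k/, coda /z/ ok → permitted
[por.no] — σ1 onset /p/, coda /r/ ok; σ2 onset /n/, coda /∅/ ok → permitted
[zaz.men] — σ1 onset /z/, coda /z/ ok; σ2 onset /m/, coda /n/ ok → permitted
[pen] — σ1 onset /p/, coda /n/ ok → permitted
[me.ve] — σ1 onset /m/, coda /∅/ ok; σ2 onset /v/, coda /∅/ ok → permitted
Permitted: [er], [kez], [por.no], [zaz.men], [pen], [me.ve] → 6.

6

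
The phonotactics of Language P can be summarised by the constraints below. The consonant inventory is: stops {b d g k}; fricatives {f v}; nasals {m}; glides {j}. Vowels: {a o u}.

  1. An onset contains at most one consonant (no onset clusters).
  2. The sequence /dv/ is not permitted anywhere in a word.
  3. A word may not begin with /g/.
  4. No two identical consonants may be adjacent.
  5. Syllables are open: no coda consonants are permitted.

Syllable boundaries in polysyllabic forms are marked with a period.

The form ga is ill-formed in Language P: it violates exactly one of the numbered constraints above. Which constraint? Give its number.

ga: word begins with /g/.
This is a violation of constraint 3: "A word may not begin with /g/."
The remaining constraints (1, 2, 4, 5) are satisfied.

3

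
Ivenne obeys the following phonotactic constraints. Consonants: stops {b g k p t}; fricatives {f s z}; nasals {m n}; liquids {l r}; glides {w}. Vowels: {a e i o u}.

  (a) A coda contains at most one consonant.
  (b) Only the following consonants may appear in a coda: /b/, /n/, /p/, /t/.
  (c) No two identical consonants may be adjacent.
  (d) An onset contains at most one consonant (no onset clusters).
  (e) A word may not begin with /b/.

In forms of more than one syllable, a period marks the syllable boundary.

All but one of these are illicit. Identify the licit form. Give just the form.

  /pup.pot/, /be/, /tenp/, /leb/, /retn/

/pup.pot/ — violates constraint (c): adjacent identical consonants /pp/ → illicit
/be/ — violates constraint (e): word begins with /b/ → illicit
/tenp/ — violates constraint (a): syllable 1 coda /np/ has 2 consonants (> 1) → illicit
/leb/ — σ1 onset /l/, coda /b/ ok → licit
/retn/ — violates constraint (a): syllable 1 coda /tn/ has 2 consonants (> 1) → illicit

/leb/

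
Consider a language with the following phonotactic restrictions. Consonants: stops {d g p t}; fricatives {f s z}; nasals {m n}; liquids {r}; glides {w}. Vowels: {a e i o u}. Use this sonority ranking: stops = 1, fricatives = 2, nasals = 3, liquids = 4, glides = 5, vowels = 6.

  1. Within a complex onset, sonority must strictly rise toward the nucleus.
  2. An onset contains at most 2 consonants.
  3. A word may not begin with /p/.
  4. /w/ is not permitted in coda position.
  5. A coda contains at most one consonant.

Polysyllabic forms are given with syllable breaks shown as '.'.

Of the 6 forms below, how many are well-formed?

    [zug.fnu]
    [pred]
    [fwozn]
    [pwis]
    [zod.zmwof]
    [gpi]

[zug.fnu] — σ1 onset /z/, coda /g/ ok; σ2 onset /fn/ (2→3 rises), coda /∅/ ok → well-formed
[pred] — violates constraint 3: word begins with /p/ → ill-formed
[fwozn] — violates constraint 5: syllable 1 coda /zn/ has 2 consonants (> 1) → ill-formed
[pwis] — violates constraint 3: word begins with /p/ → ill-formed
[zod.zmwof] — violates constraint 2: syllable 2 onset /zmw/ has 3 consonants (> 2) → ill-formed
[gpi] — violates constraint 1: syllable 1 onset /gp/: /g/ (stop, 1) → /p/ (stop, 1) does not rise → ill-formed
Well-formed: [zug.fnu] → 1.

1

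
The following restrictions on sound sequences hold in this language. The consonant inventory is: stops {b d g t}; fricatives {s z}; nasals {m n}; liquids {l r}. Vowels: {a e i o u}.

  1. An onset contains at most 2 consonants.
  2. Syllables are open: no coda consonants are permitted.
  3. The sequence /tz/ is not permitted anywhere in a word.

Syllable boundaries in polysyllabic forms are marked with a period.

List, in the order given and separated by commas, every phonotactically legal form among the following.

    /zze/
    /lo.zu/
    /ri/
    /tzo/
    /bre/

/zze/, /lo.zu/, /ri/, /bre/

/zze/ — σ1 onset /zz/ (2C), coda /∅/ ok → phonotactically legal
/lo.zu/ — σ1 onset /l/, coda /∅/ ok; σ2 onset /z/, coda /∅/ ok → phonotactically legal
/ri/ — σ1 onset /r/, coda /∅/ ok → phonotactically legal
/tzo/ — violates constraint 3: contains banned sequence /tz/ → phonotactically illegal
/bre/ — σ1 onset /br/ (2C), coda /∅/ ok → phonotactically legal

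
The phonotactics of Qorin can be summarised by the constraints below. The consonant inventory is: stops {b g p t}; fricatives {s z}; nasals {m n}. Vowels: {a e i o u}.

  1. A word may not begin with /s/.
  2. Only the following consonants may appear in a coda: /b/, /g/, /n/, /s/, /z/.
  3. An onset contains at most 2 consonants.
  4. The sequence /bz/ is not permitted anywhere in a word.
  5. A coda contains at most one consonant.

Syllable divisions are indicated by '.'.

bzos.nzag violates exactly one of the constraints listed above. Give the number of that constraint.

bzos.nzag: contains banned sequence /bz/.
This is a violation of constraint 4: "The sequence /bz/ is not permitted anywhere in a word."
The remaining constraints (1, 2, 3, 5) are satisfied.

4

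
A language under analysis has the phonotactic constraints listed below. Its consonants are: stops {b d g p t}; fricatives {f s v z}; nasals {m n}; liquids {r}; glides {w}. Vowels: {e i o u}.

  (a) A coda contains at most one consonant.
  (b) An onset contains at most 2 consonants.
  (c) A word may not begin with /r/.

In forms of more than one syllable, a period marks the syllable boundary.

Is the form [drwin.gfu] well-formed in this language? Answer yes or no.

no

[drwin.gfu] — violates constraint (b): syllable 1 onset /drw/ has 3 consonants (> 2) → ill-formed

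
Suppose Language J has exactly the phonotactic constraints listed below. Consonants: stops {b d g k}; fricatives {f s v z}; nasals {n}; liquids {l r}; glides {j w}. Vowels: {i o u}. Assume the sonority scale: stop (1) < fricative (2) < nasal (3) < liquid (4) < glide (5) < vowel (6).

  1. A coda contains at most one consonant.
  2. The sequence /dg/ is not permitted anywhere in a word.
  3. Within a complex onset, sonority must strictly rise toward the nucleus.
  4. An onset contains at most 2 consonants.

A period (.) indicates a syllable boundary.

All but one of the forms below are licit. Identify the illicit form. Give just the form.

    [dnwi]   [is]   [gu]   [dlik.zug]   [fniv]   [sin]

[dnwi] — violates constraint 4: syllable 1 onset /dnw/ has 3 consonants (> 2) → illicit
[is] — σ1 onset /∅/, coda /s/ ok → licit
[gu] — σ1 onset /g/, coda /∅/ ok → licit
[dlik.zug] — σ1 onset /dl/ (1→4 rises), coda /k/ ok; σ2 onset /z/, coda /g/ ok → licit
[fniv] — σ1 onset /fn/ (2→3 rises), coda /v/ ok → licit
[sin] — σ1 onset /s/, coda /n/ ok → licit

[dnwi]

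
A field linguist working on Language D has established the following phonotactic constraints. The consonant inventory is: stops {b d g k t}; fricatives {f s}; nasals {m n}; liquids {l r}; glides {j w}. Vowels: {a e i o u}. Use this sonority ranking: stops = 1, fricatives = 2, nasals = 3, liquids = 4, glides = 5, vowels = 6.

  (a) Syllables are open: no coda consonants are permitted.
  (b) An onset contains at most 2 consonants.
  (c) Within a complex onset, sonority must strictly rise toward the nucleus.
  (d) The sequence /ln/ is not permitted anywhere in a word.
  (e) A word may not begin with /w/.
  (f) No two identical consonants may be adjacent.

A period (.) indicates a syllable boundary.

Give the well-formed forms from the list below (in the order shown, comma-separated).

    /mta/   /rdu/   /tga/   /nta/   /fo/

/fo/

/mta/ — violates constraint (c): syllable 1 onset /mt/: /m/ (nasal, 3) → /t/ (stop, 1) does not rise → ill-formed
/rdu/ — violates constraint (c): syllable 1 onset /rd/: /r/ (liquid, 4) → /d/ (stop, 1) does not rise → ill-formed
/tga/ — violates constraint (c): syllable 1 onset /tg/: /t/ (stop, 1) → /g/ (stop, 1) does not rise → ill-formed
/nta/ — violates constraint (c): syllable 1 onset /nt/: /n/ (nasal, 3) → /t/ (stop, 1) does not rise → ill-formed
/fo/ — σ1 onset /f/, coda /∅/ ok → well-formed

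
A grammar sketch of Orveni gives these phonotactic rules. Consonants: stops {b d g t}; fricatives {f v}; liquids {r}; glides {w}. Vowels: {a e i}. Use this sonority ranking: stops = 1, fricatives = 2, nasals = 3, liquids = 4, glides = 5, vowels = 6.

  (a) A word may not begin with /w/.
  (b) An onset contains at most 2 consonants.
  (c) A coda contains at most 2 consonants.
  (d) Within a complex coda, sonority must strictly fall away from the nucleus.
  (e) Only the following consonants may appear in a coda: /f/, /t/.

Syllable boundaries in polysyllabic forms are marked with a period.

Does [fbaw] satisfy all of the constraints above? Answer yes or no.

[fbaw] — violates constraint (e): syllable 1 coda contains /w/, which is not a licensed coda consonant → ill-formed

no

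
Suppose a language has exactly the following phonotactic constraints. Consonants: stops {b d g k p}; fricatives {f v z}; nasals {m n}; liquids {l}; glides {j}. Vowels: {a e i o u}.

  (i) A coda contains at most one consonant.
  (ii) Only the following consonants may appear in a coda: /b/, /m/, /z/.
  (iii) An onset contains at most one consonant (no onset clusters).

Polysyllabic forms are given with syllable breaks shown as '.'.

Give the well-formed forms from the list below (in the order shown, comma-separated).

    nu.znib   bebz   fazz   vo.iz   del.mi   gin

vo.iz

nu.znib — violates constraint (iii): syllable 2 onset /zn/ has 2 consonants (> 1) → ill-formed
bebz — violates constraint (i): syllable 1 coda /bz/ has 2 consonants (> 1) → ill-formed
fazz — violates constraint (i): syllable 1 coda /zz/ has 2 consonants (> 1) → ill-formed
vo.iz — σ1 onset /v/, coda /∅/ ok; σ2 onset /∅/, coda /z/ ok → well-formed
del.mi — violates constraint (ii): syllable 1 coda contains /l/, which is not a licensed coda consonant → ill-formed
gin — violates constraint (ii): syllable 1 coda contains /n/, which is not a licensed coda consonant → ill-formed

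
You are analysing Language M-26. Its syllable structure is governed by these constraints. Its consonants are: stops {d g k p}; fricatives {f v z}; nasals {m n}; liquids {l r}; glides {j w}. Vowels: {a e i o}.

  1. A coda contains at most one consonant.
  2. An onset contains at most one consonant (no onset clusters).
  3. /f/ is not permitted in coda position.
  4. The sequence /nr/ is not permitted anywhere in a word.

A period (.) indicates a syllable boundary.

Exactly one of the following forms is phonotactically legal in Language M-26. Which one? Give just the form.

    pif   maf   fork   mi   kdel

mi

pif — violates constraint 3: syllable 1 coda contains /f/ → phonotactically illegal
maf — violates constraint 3: syllable 1 coda contains /f/ → phonotactically illegal
fork — violates constraint 1: syllable 1 coda /rk/ has 2 consonants (> 1) → phonotactically illegal
mi — σ1 onset /m/, coda /∅/ ok → phonotactically legal
kdel — violates constraint 2: syllable 1 onset /kd/ has 2 consonants (> 1) → phonotactically illegal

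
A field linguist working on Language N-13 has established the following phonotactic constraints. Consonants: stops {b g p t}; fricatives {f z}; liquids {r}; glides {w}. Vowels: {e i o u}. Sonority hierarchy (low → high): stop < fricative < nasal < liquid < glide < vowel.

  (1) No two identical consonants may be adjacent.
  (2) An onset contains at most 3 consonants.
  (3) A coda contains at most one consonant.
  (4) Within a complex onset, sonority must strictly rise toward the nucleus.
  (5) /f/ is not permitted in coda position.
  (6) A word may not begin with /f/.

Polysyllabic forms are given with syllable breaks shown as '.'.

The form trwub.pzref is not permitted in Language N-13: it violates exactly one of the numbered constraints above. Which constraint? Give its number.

5

trwub.pzref: syllable 2 coda contains /f/.
This is a violation of constraint 5: "/f/ is not permitted in coda position."
The remaining constraints (1, 2, 3, 4, 6) are satisfied.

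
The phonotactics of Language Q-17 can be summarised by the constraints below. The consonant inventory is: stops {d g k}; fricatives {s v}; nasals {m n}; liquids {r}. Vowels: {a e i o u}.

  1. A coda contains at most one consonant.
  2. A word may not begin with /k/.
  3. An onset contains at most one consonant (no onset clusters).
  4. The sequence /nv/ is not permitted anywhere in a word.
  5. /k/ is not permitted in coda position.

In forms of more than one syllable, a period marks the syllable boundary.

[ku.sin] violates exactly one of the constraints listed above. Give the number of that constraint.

2

[ku.sin]: word begins with /k/.
This is a violation of constraint 2: "A word may not begin with /k/."
The remaining constraints (1, 3, 4, 5) are satisfied.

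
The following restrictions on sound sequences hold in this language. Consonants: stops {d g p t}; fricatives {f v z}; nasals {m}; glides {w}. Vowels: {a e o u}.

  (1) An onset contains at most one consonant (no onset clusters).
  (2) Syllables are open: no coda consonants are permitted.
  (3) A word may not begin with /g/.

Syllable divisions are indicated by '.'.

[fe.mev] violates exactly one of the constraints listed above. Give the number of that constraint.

[fe.mev]: syllable 2 coda /v/ has 1 consonant (> 0).
This is a violation of constraint 2: "Syllables are open: no coda consonants are permitted."
The remaining constraints (1, 3) are satisfied.

2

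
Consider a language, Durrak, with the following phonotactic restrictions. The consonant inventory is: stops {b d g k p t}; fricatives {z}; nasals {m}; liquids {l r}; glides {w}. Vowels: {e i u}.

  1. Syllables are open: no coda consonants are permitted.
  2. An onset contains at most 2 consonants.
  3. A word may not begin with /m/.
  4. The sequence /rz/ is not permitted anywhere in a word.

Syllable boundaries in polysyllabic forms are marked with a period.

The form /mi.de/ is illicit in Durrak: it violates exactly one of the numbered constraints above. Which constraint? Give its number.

/mi.de/: word begins with /m/.
This is a violation of constraint 3: "A word may not begin with /m/."
The remaining constraints (1, 2, 4) are satisfied.

3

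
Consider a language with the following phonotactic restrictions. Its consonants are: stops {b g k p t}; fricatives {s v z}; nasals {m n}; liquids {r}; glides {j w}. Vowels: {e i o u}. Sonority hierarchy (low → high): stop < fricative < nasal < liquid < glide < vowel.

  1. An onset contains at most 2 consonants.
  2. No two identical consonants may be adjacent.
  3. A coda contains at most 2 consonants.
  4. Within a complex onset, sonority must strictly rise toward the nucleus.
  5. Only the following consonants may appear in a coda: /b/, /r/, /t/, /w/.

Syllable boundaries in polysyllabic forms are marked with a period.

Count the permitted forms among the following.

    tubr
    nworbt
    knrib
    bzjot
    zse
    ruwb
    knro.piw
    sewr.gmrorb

tubr — σ1 onset /t/, coda /br/ (2C) ok → permitted
nworbt — violates constraint 3: syllable 1 coda /rbt/ has 3 consonants (> 2) → not permitted
knrib — violates constraint 1: syllable 1 onset /knr/ has 3 consonants (> 2) → not permitted
bzjot — violates constraint 1: syllable 1 onset /bzj/ has 3 consonants (> 2) → not permitted
zse — violates constraint 4: syllable 1 onset /zs/: /z/ (fricative, 2) → /s/ (fricative, 2) does not rise → not permitted
ruwb — σ1 onset /r/, coda /wb/ (2C) ok → permitted
knro.piw — violates constraint 1: syllable 1 onset /knr/ has 3 consonants (> 2) → not permitted
sewr.gmrorb — violates constraint 1: syllable 2 onset /gmr/ has 3 consonants (> 2) → not permitted
Permitted: tubr, ruwb → 2.

2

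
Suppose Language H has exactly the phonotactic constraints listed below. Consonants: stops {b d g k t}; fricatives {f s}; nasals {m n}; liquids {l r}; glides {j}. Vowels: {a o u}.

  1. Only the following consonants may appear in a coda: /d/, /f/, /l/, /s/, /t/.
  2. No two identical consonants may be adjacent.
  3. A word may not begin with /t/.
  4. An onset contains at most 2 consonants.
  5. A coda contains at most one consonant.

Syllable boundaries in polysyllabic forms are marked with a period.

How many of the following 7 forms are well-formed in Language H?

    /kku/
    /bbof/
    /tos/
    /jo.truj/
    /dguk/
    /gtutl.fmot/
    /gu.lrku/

0

/kku/ — violates constraint 2: adjacent identical consonants /kk/ → ill-formed
/bbof/ — violates constraint 2: adjacent identical consonants /bb/ → ill-formed
/tos/ — violates constraint 3: word begins with /t/ → ill-formed
/jo.truj/ — violates constraint 1: syllable 2 coda contains /j/, which is not a licensed coda consonant → ill-formed
/dguk/ — violates constraint 1: syllable 1 coda contains /k/, which is not a licensed coda consonant → ill-formed
/gtutl.fmot/ — violates constraint 5: syllable 1 coda /tl/ has 2 consonants (> 1) → ill-formed
/gu.lrku/ — violates constraint 4: syllable 2 onset /lrk/ has 3 consonants (> 2) → ill-formed
No form is well-formed → 0.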